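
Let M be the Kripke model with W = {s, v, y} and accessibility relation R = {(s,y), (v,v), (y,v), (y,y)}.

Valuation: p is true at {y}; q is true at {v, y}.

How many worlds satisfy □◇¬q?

s: successors {y}; ◇¬q there: y:F. ✗
v: successors {v}; ◇¬q there: v:F. ✗
y: successors {v, y}; ◇¬q there: v:F, y:F. ✗
Satisfying worlds: ∅.

0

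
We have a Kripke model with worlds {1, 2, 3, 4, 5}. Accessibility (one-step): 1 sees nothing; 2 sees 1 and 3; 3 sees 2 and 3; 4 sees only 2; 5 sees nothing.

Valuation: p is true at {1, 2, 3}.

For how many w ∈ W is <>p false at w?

2

1: no successors, so <>p fails. ✗
2: successors {1, 3}; p there: 1:T, 3:T. ✓
3: successors {2, 3}; p there: 2:T, 3:T. ✓
4: successors {2}; p there: 2:T. ✓
5: no successors, so <>p fails. ✗
Satisfying worlds: {2, 3, 4}.
So <>p fails at the other 2 worlds.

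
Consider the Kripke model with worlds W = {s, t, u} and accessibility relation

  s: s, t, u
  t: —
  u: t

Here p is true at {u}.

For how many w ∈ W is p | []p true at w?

s: p is F, []p is F. ✗
t: p is F, []p is T. ✓
u: p is T, []p is F. ✓
Satisfying worlds: {t, u}.

2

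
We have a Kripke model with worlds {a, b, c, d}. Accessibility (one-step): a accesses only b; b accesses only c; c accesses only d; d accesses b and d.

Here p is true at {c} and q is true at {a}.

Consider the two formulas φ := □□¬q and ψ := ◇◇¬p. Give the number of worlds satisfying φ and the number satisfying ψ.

For □□¬q:
a: successors {b}; □¬q there: b:T. ✓
b: successors {c}; □¬q there: c:T. ✓
c: successors {d}; □¬q there: d:T. ✓
d: successors {b, d}; □¬q there: b:T, d:T. ✓
— 4 worlds.
For ◇◇¬p:
a: successors {b}; ◇¬p there: b:F. ✗
b: successors {c}; ◇¬p there: c:T. ✓
c: successors {d}; ◇¬p there: d:T. ✓
d: successors {b, d}; ◇¬p there: b:F, d:T. ✓
— 3 worlds.

4 and 3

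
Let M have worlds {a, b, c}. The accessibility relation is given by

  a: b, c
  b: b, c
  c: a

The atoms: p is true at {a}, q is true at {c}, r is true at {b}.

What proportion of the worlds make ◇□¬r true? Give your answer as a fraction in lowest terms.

a: successors {b, c}; □¬r there: b:F, c:T. ✓
b: successors {b, c}; □¬r there: b:F, c:T. ✓
c: successors {a}; □¬r there: a:F. ✗
That's 2 of 3 worlds, so 2/3.

2/3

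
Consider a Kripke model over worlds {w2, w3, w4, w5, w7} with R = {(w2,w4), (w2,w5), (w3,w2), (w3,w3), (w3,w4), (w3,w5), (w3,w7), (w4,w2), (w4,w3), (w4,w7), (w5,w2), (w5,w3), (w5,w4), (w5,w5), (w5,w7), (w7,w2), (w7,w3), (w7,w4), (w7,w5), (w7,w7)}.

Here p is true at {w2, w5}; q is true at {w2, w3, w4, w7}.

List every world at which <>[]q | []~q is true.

w2: <>[]q is T, []~q is F. ✓
w3: <>[]q is T, []~q is F. ✓
w4: <>[]q is F, []~q is F. ✗
w5: <>[]q is T, []~q is F. ✓
w7: <>[]q is T, []~q is F. ✓

{w2, w3, w5, w7}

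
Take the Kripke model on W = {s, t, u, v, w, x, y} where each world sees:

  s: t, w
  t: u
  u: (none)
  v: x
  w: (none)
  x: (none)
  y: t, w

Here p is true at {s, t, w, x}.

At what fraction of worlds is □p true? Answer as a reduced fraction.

6/7

s: successors {t, w}; p there: t:T, w:T. ✓
t: successors {u}; p there: u:F. ✗
u: no successors, so □p holds vacuously. ✓
v: successors {x}; p there: x:T. ✓
w: no successors, so □p holds vacuously. ✓
x: no successors, so □p holds vacuously. ✓
y: successors {t, w}; p there: t:T, w:T. ✓
That's 6 of 7 worlds, so 6/7.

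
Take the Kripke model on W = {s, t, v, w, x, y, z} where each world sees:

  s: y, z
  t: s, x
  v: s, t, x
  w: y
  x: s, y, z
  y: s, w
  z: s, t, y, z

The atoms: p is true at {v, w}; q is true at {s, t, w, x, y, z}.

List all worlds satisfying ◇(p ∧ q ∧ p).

s: successors {y, z}; p ∧ q ∧ p there: y:F, z:F. ✗
t: successors {s, x}; p ∧ q ∧ p there: s:F, x:F. ✗
v: successors {s, t, x}; p ∧ q ∧ p there: s:F, t:F, x:F. ✗
w: successors {y}; p ∧ q ∧ p there: y:F. ✗
x: successors {s, y, z}; p ∧ q ∧ p there: s:F, y:F, z:F. ✗
y: successors {s, w}; p ∧ q ∧ p there: s:F, w:T. ✓
z: successors {s, t, y, z}; p ∧ q ∧ p there: s:F, t:F, y:F, z:F. ✗

{y}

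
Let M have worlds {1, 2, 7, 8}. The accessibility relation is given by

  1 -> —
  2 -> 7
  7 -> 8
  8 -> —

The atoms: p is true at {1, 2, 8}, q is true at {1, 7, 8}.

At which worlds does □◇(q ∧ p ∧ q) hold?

1: no successors, so □◇(q ∧ p ∧ q) holds vacuously. ✓
2: successors {7}; ◇(q ∧ p ∧ q) there: 7:T. ✓
7: successors {8}; ◇(q ∧ p ∧ q) there: 8:F. ✗
8: no successors, so □◇(q ∧ p ∧ q) holds vacuously. ✓

{1, 2, 8}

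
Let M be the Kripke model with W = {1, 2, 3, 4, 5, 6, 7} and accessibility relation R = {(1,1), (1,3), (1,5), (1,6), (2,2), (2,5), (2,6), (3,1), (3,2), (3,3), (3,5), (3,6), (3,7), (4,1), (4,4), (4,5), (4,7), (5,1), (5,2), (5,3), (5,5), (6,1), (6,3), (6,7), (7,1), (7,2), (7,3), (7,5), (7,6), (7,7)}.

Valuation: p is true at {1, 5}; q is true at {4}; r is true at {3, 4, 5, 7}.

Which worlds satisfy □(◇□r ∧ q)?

1: successors {1, 3, 5, 6}; ◇□r ∧ q there: 1:F, 3:F, 5:F, 6:F. ✗
2: successors {2, 5, 6}; ◇□r ∧ q there: 2:F, 5:F, 6:F. ✗
3: successors {1, 2, 3, 5, 6, 7}; ◇□r ∧ q there: 1:F, 2:F, 3:F, 5:F, 6:F, 7:F. ✗
4: successors {1, 4, 5, 7}; ◇□r ∧ q there: 1:F, 4:F, 5:F, 7:F. ✗
5: successors {1, 2, 3, 5}; ◇□r ∧ q there: 1:F, 2:F, 3:F, 5:F. ✗
6: successors {1, 3, 7}; ◇□r ∧ q there: 1:F, 3:F, 7:F. ✗
7: successors {1, 2, 3, 5, 6, 7}; ◇□r ∧ q there: 1:F, 2:F, 3:F, 5:F, 6:F, 7:F. ✗

∅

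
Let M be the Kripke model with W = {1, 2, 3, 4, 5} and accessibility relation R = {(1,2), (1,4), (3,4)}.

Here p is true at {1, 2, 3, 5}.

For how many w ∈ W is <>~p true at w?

2

1: successors {2, 4}; ~p there: 2:F, 4:T. ✓
2: no successors, so <>~p fails. ✗
3: successors {4}; ~p there: 4:T. ✓
4: no successors, so <>~p fails. ✗
5: no successors, so <>~p fails. ✗
Satisfying worlds: {1, 3}.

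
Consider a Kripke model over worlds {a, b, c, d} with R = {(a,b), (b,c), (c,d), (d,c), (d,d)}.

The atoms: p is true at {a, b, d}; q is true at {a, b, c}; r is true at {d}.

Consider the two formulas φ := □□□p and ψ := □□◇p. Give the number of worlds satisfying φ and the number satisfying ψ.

For □□□p:
a: successors {b}; □□p there: b:T. ✓
b: successors {c}; □□p there: c:F. ✗
c: successors {d}; □□p there: d:F. ✗
d: successors {c, d}; □□p there: c:F, d:F. ✗
— 1 world.
For □□◇p:
a: successors {b}; □◇p there: b:T. ✓
b: successors {c}; □◇p there: c:T. ✓
c: successors {d}; □◇p there: d:T. ✓
d: successors {c, d}; □◇p there: c:T, d:T. ✓
— 4 worlds.

1 and 4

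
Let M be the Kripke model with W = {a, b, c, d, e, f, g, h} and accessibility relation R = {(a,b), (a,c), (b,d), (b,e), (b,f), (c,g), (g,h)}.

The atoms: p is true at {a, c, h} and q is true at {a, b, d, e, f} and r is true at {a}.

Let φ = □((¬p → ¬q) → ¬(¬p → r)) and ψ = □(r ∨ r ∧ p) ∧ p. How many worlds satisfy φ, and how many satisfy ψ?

6 and 1

For □((¬p → ¬q) → ¬(¬p → r)):
a: successors {b, c}; (¬p → ¬q) → ¬(¬p → r) there: b:T, c:F. ✗
b: successors {d, e, f}; (¬p → ¬q) → ¬(¬p → r) there: d:T, e:T, f:T. ✓
c: successors {g}; (¬p → ¬q) → ¬(¬p → r) there: g:T. ✓
d: no successors, so □((¬p → ¬q) → ¬(¬p → r)) holds vacuously. ✓
e: no successors, so □((¬p → ¬q) → ¬(¬p → r)) holds vacuously. ✓
f: no successors, so □((¬p → ¬q) → ¬(¬p → r)) holds vacuously. ✓
g: successors {h}; (¬p → ¬q) → ¬(¬p → r) there: h:F. ✗
h: no successors, so □((¬p → ¬q) → ¬(¬p → r)) holds vacuously. ✓
— 6 worlds.
For □(r ∨ r ∧ p) ∧ p:
a: □(r ∨ r ∧ p) is F, p is T. ✗
b: □(r ∨ r ∧ p) is F, p is F. ✗
c: □(r ∨ r ∧ p) is F, p is T. ✗
d: □(r ∨ r ∧ p) is T, p is F. ✗
e: □(r ∨ r ∧ p) is T, p is F. ✗
f: □(r ∨ r ∧ p) is T, p is F. ✗
g: □(r ∨ r ∧ p) is F, p is F. ✗
h: □(r ∨ r ∧ p) is T, p is T. ✓
— 1 world.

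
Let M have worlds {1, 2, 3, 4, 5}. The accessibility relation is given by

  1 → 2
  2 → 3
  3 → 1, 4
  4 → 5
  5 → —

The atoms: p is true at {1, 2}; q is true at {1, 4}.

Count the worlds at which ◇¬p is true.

1: successors {2}; ¬p there: 2:F. ✗
2: successors {3}; ¬p there: 3:T. ✓
3: successors {1, 4}; ¬p there: 1:F, 4:T. ✓
4: successors {5}; ¬p there: 5:T. ✓
5: no successors, so ◇¬p fails. ✗
Satisfying worlds: {2, 3, 4}.

3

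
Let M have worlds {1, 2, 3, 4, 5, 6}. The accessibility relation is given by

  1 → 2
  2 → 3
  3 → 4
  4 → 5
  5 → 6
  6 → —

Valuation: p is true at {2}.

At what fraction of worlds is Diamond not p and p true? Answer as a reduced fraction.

1: Diamond not p is F, p is F. ✗
2: Diamond not p is T, p is T. ✓
3: Diamond not p is T, p is F. ✗
4: Diamond not p is T, p is F. ✗
5: Diamond not p is T, p is F. ✗
6: Diamond not p is F, p is F. ✗
That's 1 of 6 worlds, so 1/6.

1/6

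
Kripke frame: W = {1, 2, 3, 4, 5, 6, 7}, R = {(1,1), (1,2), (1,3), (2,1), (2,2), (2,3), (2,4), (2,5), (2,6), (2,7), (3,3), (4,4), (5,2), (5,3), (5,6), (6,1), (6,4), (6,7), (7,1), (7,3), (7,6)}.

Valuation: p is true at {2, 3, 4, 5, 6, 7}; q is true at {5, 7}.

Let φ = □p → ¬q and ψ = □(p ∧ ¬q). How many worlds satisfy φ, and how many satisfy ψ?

6 and 3

For □p → ¬q:
1: □p is F, ¬q is T. ✓
2: □p is F, ¬q is T. ✓
3: □p is T, ¬q is T. ✓
4: □p is T, ¬q is T. ✓
5: □p is T, ¬q is F. ✗
6: □p is F, ¬q is T. ✓
7: □p is F, ¬q is F. ✓
— 6 worlds.
For □(p ∧ ¬q):
1: successors {1, 2, 3}; p ∧ ¬q there: 1:F, 2:T, 3:T. ✗
2: successors {1, 2, 3, 4, 5, 6, 7}; p ∧ ¬q there: 1:F, 2:T, 3:T, 4:T, 5:F, 6:T, 7:F. ✗
3: successors {3}; p ∧ ¬q there: 3:T. ✓
4: successors {4}; p ∧ ¬q there: 4:T. ✓
5: successors {2, 3, 6}; p ∧ ¬q there: 2:T, 3:T, 6:T. ✓
6: successors {1, 4, 7}; p ∧ ¬q there: 1:F, 4:T, 7:F. ✗
7: successors {1, 3, 6}; p ∧ ¬q there: 1:F, 3:T, 6:T. ✗
— 3 worlds.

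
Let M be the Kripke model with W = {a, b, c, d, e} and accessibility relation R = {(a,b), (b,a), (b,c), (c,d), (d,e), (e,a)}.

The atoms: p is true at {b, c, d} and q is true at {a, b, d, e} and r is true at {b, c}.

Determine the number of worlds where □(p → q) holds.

4

a: successors {b}; p → q there: b:T. ✓
b: successors {a, c}; p → q there: a:T, c:F. ✗
c: successors {d}; p → q there: d:T. ✓
d: successors {e}; p → q there: e:T. ✓
e: successors {a}; p → q there: a:T. ✓
Satisfying worlds: {a, c, d, e}.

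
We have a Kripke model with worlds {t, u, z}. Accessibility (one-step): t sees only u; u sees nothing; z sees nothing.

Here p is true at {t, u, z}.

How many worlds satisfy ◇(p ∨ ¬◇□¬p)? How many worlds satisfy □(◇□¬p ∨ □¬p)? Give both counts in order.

For ◇(p ∨ ¬◇□¬p):
t: successors {u}; p ∨ ¬◇□¬p there: u:T. ✓
u: no successors, so ◇(p ∨ ¬◇□¬p) fails. ✗
z: no successors, so ◇(p ∨ ¬◇□¬p) fails. ✗
— 1 world.
For □(◇□¬p ∨ □¬p):
t: successors {u}; ◇□¬p ∨ □¬p there: u:T. ✓
u: no successors, so □(◇□¬p ∨ □¬p) holds vacuously. ✓
z: no successors, so □(◇□¬p ∨ □¬p) holds vacuously. ✓
— 3 worlds.

1 and 3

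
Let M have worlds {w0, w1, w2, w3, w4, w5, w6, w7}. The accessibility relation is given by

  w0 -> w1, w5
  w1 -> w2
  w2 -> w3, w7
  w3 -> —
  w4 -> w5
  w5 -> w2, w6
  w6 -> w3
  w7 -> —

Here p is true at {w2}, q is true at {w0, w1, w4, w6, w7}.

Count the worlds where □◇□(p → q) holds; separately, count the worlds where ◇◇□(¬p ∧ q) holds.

For □◇□(p → q):
w0: successors {w1, w5}; ◇□(p → q) there: w1:T, w5:T. ✓
w1: successors {w2}; ◇□(p → q) there: w2:T. ✓
w2: successors {w3, w7}; ◇□(p → q) there: w3:F, w7:F. ✗
w3: no successors, so □◇□(p → q) holds vacuously. ✓
w4: successors {w5}; ◇□(p → q) there: w5:T. ✓
w5: successors {w2, w6}; ◇□(p → q) there: w2:T, w6:T. ✓
w6: successors {w3}; ◇□(p → q) there: w3:F. ✗
w7: no successors, so □◇□(p → q) holds vacuously. ✓
— 6 worlds.
For ◇◇□(¬p ∧ q):
w0: successors {w1, w5}; ◇□(¬p ∧ q) there: w1:F, w5:F. ✗
w1: successors {w2}; ◇□(¬p ∧ q) there: w2:T. ✓
w2: successors {w3, w7}; ◇□(¬p ∧ q) there: w3:F, w7:F. ✗
w3: no successors, so ◇◇□(¬p ∧ q) fails. ✗
w4: successors {w5}; ◇□(¬p ∧ q) there: w5:F. ✗
w5: successors {w2, w6}; ◇□(¬p ∧ q) there: w2:T, w6:T. ✓
w6: successors {w3}; ◇□(¬p ∧ q) there: w3:F. ✗
w7: no successors, so ◇◇□(¬p ∧ q) fails. ✗
— 2 worlds.

6 and 2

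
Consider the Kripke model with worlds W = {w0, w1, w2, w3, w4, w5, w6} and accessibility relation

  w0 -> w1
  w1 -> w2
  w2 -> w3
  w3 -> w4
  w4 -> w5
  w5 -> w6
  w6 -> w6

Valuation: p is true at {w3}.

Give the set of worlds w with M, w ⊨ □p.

w0: successors {w1}; p there: w1:F. ✗
w1: successors {w2}; p there: w2:F. ✗
w2: successors {w3}; p there: w3:T. ✓
w3: successors {w4}; p there: w4:F. ✗
w4: successors {w5}; p there: w5:F. ✗
w5: successors {w6}; p there: w6:F. ✗
w6: successors {w6}; p there: w6:F. ✗

{w2}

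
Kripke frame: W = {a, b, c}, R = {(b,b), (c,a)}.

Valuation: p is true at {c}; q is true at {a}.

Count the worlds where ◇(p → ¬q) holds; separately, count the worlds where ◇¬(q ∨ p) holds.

For ◇(p → ¬q):
a: no successors, so ◇(p → ¬q) fails. ✗
b: successors {b}; p → ¬q there: b:T. ✓
c: successors {a}; p → ¬q there: a:T. ✓
— 2 worlds.
For ◇¬(q ∨ p):
a: no successors, so ◇¬(q ∨ p) fails. ✗
b: successors {b}; ¬(q ∨ p) there: b:T. ✓
c: successors {a}; ¬(q ∨ p) there: a:F. ✗
— 1 world.

2 and 1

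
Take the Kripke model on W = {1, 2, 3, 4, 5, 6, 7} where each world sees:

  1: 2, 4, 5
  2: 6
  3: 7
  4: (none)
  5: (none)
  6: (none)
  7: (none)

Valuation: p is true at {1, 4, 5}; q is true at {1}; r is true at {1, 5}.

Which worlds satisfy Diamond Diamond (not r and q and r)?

∅

1: successors {2, 4, 5}; Diamond (not r and q and r) there: 2:F, 4:F, 5:F. ✗
2: successors {6}; Diamond (not r and q and r) there: 6:F. ✗
3: successors {7}; Diamond (not r and q and r) there: 7:F. ✗
4: no successors, so Diamond Diamond (not r and q and r) fails. ✗
5: no successors, so Diamond Diamond (not r and q and r) fails. ✗
6: no successors, so Diamond Diamond (not r and q and r) fails. ✗
7: no successors, so Diamond Diamond (not r and q and r) fails. ✗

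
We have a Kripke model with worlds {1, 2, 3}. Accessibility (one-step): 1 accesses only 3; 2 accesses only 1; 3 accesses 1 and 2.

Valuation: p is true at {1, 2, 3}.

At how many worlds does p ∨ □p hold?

1: p is T, □p is T. ✓
2: p is T, □p is T. ✓
3: p is T, □p is T. ✓
Satisfying worlds: {1, 2, 3}.

3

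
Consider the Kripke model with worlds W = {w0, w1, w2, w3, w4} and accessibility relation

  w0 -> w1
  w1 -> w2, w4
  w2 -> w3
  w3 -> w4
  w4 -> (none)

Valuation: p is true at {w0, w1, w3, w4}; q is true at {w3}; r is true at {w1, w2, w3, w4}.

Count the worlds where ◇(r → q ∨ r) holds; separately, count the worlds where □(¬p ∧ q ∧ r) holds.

4 and 1

For ◇(r → q ∨ r):
w0: successors {w1}; r → q ∨ r there: w1:T. ✓
w1: successors {w2, w4}; r → q ∨ r there: w2:T, w4:T. ✓
w2: successors {w3}; r → q ∨ r there: w3:T. ✓
w3: successors {w4}; r → q ∨ r there: w4:T. ✓
w4: no successors, so ◇(r → q ∨ r) fails. ✗
— 4 worlds.
For □(¬p ∧ q ∧ r):
w0: successors {w1}; ¬p ∧ q ∧ r there: w1:F. ✗
w1: successors {w2, w4}; ¬p ∧ q ∧ r there: w2:F, w4:F. ✗
w2: successors {w3}; ¬p ∧ q ∧ r there: w3:F. ✗
w3: successors {w4}; ¬p ∧ q ∧ r there: w4:F. ✗
w4: no successors, so □(¬p ∧ q ∧ r) holds vacuously. ✓
— 1 world.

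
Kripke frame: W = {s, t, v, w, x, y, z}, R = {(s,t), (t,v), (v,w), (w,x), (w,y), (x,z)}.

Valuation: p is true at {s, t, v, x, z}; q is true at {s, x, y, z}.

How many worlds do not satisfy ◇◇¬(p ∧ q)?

4

s: successors {t}; ◇¬(p ∧ q) there: t:T. ✓
t: successors {v}; ◇¬(p ∧ q) there: v:T. ✓
v: successors {w}; ◇¬(p ∧ q) there: w:T. ✓
w: successors {x, y}; ◇¬(p ∧ q) there: x:F, y:F. ✗
x: successors {z}; ◇¬(p ∧ q) there: z:F. ✗
y: no successors, so ◇◇¬(p ∧ q) fails. ✗
z: no successors, so ◇◇¬(p ∧ q) fails. ✗
Satisfying worlds: {s, t, v}.
So ◇◇¬(p ∧ q) fails at the other 4 worlds.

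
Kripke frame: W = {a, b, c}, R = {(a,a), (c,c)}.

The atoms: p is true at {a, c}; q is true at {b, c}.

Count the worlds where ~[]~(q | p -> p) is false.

1

a: []~(q | p -> p) is F. ✓
b: []~(q | p -> p) is T. ✗
c: []~(q | p -> p) is F. ✓
Satisfying worlds: {a, c}.
So ~[]~(q | p -> p) fails at the other 1 world.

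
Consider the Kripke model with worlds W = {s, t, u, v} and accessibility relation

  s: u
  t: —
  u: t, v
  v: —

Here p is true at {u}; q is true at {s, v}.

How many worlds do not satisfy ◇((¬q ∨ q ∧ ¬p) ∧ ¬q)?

s: successors {u}; (¬q ∨ q ∧ ¬p) ∧ ¬q there: u:T. ✓
t: no successors, so ◇((¬q ∨ q ∧ ¬p) ∧ ¬q) fails. ✗
u: successors {t, v}; (¬q ∨ q ∧ ¬p) ∧ ¬q there: t:T, v:F. ✓
v: no successors, so ◇((¬q ∨ q ∧ ¬p) ∧ ¬q) fails. ✗
Satisfying worlds: {s, u}.
So ◇((¬q ∨ q ∧ ¬p) ∧ ¬q) fails at the other 2 worlds.

2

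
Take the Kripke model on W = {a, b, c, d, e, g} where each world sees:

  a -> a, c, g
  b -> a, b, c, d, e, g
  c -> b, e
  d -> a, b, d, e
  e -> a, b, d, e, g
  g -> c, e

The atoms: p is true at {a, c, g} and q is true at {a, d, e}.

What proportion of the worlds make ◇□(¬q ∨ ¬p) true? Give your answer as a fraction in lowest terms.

2/3

a: successors {a, c, g}; □(¬q ∨ ¬p) there: a:F, c:T, g:T. ✓
b: successors {a, b, c, d, e, g}; □(¬q ∨ ¬p) there: a:F, b:F, c:T, d:F, e:F, g:T. ✓
c: successors {b, e}; □(¬q ∨ ¬p) there: b:F, e:F. ✗
d: successors {a, b, d, e}; □(¬q ∨ ¬p) there: a:F, b:F, d:F, e:F. ✗
e: successors {a, b, d, e, g}; □(¬q ∨ ¬p) there: a:F, b:F, d:F, e:F, g:T. ✓
g: successors {c, e}; □(¬q ∨ ¬p) there: c:T, e:F. ✓
That's 4 of 6 worlds, so 4/6 = 2/3.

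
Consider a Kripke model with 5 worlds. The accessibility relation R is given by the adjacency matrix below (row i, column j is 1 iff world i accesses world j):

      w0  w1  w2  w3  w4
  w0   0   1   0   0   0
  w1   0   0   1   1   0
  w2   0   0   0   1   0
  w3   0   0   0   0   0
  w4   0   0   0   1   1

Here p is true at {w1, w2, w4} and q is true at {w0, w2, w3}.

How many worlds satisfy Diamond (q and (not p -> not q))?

w0: successors {w1}; q and (not p -> not q) there: w1:F. ✗
w1: successors {w2, w3}; q and (not p -> not q) there: w2:T, w3:F. ✓
w2: successors {w3}; q and (not p -> not q) there: w3:F. ✗
w3: no successors, so Diamond (q and (not p -> not q)) fails. ✗
w4: successors {w3, w4}; q and (not p -> not q) there: w3:F, w4:F. ✗
Satisfying worlds: {w1}.

1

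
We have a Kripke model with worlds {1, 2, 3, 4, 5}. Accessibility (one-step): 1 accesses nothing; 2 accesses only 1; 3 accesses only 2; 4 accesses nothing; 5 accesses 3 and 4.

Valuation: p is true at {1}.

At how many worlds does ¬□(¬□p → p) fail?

4

1: □(¬□p → p) is T. ✗
2: □(¬□p → p) is T. ✗
3: □(¬□p → p) is T. ✗
4: □(¬□p → p) is T. ✗
5: □(¬□p → p) is F. ✓
Satisfying worlds: {5}.
So ¬□(¬□p → p) fails at the other 4 worlds.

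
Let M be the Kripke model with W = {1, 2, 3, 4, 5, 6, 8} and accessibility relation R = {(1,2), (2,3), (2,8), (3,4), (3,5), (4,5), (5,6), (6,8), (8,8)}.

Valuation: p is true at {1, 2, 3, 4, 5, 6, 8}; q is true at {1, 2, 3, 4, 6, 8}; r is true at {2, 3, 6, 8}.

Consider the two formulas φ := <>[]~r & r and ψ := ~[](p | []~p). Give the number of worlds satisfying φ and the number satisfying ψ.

For <>[]~r & r:
1: <>[]~r is F, r is F. ✗
2: <>[]~r is T, r is T. ✓
3: <>[]~r is T, r is T. ✓
4: <>[]~r is F, r is F. ✗
5: <>[]~r is F, r is F. ✗
6: <>[]~r is F, r is T. ✗
8: <>[]~r is F, r is T. ✗
— 2 worlds.
For ~[](p | []~p):
1: [](p | []~p) is T. ✗
2: [](p | []~p) is T. ✗
3: [](p | []~p) is T. ✗
4: [](p | []~p) is T. ✗
5: [](p | []~p) is T. ✗
6: [](p | []~p) is T. ✗
8: [](p | []~p) is T. ✗
— 0 worlds.

2 and 0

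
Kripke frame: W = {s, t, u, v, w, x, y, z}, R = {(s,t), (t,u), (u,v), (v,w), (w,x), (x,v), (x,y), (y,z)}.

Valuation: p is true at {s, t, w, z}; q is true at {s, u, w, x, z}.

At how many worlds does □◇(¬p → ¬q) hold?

s: successors {t}; ◇(¬p → ¬q) there: t:F. ✗
t: successors {u}; ◇(¬p → ¬q) there: u:T. ✓
u: successors {v}; ◇(¬p → ¬q) there: v:T. ✓
v: successors {w}; ◇(¬p → ¬q) there: w:F. ✗
w: successors {x}; ◇(¬p → ¬q) there: x:T. ✓
x: successors {v, y}; ◇(¬p → ¬q) there: v:T, y:T. ✓
y: successors {z}; ◇(¬p → ¬q) there: z:F. ✗
z: no successors, so □◇(¬p → ¬q) holds vacuously. ✓
Satisfying worlds: {t, u, w, x, z}.

5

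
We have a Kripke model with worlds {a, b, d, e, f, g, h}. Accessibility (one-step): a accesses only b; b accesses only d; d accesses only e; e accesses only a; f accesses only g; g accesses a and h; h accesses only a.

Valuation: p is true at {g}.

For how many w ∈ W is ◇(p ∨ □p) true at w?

a: successors {b}; p ∨ □p there: b:F. ✗
b: successors {d}; p ∨ □p there: d:F. ✗
d: successors {e}; p ∨ □p there: e:F. ✗
e: successors {a}; p ∨ □p there: a:F. ✗
f: successors {g}; p ∨ □p there: g:T. ✓
g: successors {a, h}; p ∨ □p there: a:F, h:F. ✗
h: successors {a}; p ∨ □p there: a:F. ✗
Satisfying worlds: {f}.

1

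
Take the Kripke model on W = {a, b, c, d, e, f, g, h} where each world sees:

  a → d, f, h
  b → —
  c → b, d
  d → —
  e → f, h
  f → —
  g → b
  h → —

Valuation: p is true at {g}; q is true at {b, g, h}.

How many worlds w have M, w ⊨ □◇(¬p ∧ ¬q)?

4

a: successors {d, f, h}; ◇(¬p ∧ ¬q) there: d:F, f:F, h:F. ✗
b: no successors, so □◇(¬p ∧ ¬q) holds vacuously. ✓
c: successors {b, d}; ◇(¬p ∧ ¬q) there: b:F, d:F. ✗
d: no successors, so □◇(¬p ∧ ¬q) holds vacuously. ✓
e: successors {f, h}; ◇(¬p ∧ ¬q) there: f:F, h:F. ✗
f: no successors, so □◇(¬p ∧ ¬q) holds vacuously. ✓
g: successors {b}; ◇(¬p ∧ ¬q) there: b:F. ✗
h: no successors, so □◇(¬p ∧ ¬q) holds vacuously. ✓
Satisfying worlds: {b, d, f, h}.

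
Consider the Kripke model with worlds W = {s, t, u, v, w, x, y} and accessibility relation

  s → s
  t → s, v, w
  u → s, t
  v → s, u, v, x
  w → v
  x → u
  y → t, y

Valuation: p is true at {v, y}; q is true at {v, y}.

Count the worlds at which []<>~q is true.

6

s: successors {s}; <>~q there: s:T. ✓
t: successors {s, v, w}; <>~q there: s:T, v:T, w:F. ✗
u: successors {s, t}; <>~q there: s:T, t:T. ✓
v: successors {s, u, v, x}; <>~q there: s:T, u:T, v:T, x:T. ✓
w: successors {v}; <>~q there: v:T. ✓
x: successors {u}; <>~q there: u:T. ✓
y: successors {t, y}; <>~q there: t:T, y:T. ✓
Satisfying worlds: {s, u, v, w, x, y}.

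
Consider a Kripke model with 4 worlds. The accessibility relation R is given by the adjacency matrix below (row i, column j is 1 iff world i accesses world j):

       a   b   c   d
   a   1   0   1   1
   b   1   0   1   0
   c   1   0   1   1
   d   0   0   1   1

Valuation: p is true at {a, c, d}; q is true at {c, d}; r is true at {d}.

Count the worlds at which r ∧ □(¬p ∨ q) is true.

a: r is F, □(¬p ∨ q) is F. ✗
b: r is F, □(¬p ∨ q) is F. ✗
c: r is F, □(¬p ∨ q) is F. ✗
d: r is T, □(¬p ∨ q) is T. ✓
Satisfying worlds: {d}.

1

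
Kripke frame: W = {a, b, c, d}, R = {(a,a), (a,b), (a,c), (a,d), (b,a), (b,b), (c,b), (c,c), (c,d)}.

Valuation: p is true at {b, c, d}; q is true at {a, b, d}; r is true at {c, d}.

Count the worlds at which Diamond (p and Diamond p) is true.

a: successors {a, b, c, d}; p and Diamond p there: a:F, b:T, c:T, d:F. ✓
b: successors {a, b}; p and Diamond p there: a:F, b:T. ✓
c: successors {b, c, d}; p and Diamond p there: b:T, c:T, d:F. ✓
d: no successors, so Diamond (p and Diamond p) fails. ✗
Satisfying worlds: {a, b, c}.

3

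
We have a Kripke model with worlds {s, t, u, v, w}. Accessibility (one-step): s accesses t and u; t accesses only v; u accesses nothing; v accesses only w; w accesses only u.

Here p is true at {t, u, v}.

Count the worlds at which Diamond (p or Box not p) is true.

s: successors {t, u}; p or Box not p there: t:T, u:T. ✓
t: successors {v}; p or Box not p there: v:T. ✓
u: no successors, so Diamond (p or Box not p) fails. ✗
v: successors {w}; p or Box not p there: w:F. ✗
w: successors {u}; p or Box not p there: u:T. ✓
Satisfying worlds: {s, t, w}.

3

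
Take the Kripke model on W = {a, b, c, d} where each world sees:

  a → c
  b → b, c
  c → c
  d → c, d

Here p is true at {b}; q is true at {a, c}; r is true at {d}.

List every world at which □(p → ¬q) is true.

a: successors {c}; p → ¬q there: c:T. ✓
b: successors {b, c}; p → ¬q there: b:T, c:T. ✓
c: successors {c}; p → ¬q there: c:T. ✓
d: successors {c, d}; p → ¬q there: c:T, d:T. ✓

{a, b, c, d}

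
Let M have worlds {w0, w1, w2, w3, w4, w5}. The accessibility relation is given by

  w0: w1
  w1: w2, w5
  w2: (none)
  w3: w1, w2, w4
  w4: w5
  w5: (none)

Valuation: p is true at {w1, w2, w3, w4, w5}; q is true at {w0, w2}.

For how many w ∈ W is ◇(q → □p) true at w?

w0: successors {w1}; q → □p there: w1:T. ✓
w1: successors {w2, w5}; q → □p there: w2:T, w5:T. ✓
w2: no successors, so ◇(q → □p) fails. ✗
w3: successors {w1, w2, w4}; q → □p there: w1:T, w2:T, w4:T. ✓
w4: successors {w5}; q → □p there: w5:T. ✓
w5: no successors, so ◇(q → □p) fails. ✗
Satisfying worlds: {w0, w1, w3, w4}.

4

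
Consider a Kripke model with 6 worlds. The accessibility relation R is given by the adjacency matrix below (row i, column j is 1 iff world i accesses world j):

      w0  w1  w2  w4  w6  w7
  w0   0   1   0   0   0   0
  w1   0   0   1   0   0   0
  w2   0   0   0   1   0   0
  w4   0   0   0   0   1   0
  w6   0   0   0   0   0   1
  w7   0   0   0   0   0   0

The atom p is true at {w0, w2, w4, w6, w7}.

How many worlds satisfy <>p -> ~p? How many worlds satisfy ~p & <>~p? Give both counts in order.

3 and 0

For <>p -> ~p:
w0: <>p is F, ~p is F. ✓
w1: <>p is T, ~p is T. ✓
w2: <>p is T, ~p is F. ✗
w4: <>p is T, ~p is F. ✗
w6: <>p is T, ~p is F. ✗
w7: <>p is F, ~p is F. ✓
— 3 worlds.
For ~p & <>~p:
w0: ~p is F, <>~p is T. ✗
w1: ~p is T, <>~p is F. ✗
w2: ~p is F, <>~p is F. ✗
w4: ~p is F, <>~p is F. ✗
w6: ~p is F, <>~p is F. ✗
w7: ~p is F, <>~p is F. ✗
— 0 worlds.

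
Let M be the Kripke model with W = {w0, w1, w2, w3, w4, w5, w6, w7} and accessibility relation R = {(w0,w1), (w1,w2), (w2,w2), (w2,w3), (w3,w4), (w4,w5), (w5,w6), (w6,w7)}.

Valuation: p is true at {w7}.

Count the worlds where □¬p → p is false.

6

w0: □¬p is T, p is F. ✗
w1: □¬p is T, p is F. ✗
w2: □¬p is T, p is F. ✗
w3: □¬p is T, p is F. ✗
w4: □¬p is T, p is F. ✗
w5: □¬p is T, p is F. ✗
w6: □¬p is F, p is F. ✓
w7: □¬p is T, p is T. ✓
Satisfying worlds: {w6, w7}.
So □¬p → p fails at the other 6 worlds.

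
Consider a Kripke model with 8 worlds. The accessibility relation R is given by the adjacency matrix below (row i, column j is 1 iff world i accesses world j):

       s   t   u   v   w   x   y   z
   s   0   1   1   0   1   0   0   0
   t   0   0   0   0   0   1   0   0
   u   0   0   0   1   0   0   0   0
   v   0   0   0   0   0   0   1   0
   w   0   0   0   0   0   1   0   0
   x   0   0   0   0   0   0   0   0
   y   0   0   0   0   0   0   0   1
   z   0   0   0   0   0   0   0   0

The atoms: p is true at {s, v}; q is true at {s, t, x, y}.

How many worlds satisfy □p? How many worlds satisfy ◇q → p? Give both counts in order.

For □p:
s: successors {t, u, w}; p there: t:F, u:F, w:F. ✗
t: successors {x}; p there: x:F. ✗
u: successors {v}; p there: v:T. ✓
v: successors {y}; p there: y:F. ✗
w: successors {x}; p there: x:F. ✗
x: no successors, so □p holds vacuously. ✓
y: successors {z}; p there: z:F. ✗
z: no successors, so □p holds vacuously. ✓
— 3 worlds.
For ◇q → p:
s: ◇q is T, p is T. ✓
t: ◇q is T, p is F. ✗
u: ◇q is F, p is F. ✓
v: ◇q is T, p is T. ✓
w: ◇q is T, p is F. ✗
x: ◇q is F, p is F. ✓
y: ◇q is F, p is F. ✓
z: ◇q is F, p is F. ✓
— 6 worlds.

3 and 6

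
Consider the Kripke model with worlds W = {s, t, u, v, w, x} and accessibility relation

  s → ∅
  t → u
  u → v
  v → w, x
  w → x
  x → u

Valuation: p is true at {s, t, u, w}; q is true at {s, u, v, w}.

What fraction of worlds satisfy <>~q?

s: no successors, so <>~q fails. ✗
t: successors {u}; ~q there: u:F. ✗
u: successors {v}; ~q there: v:F. ✗
v: successors {w, x}; ~q there: w:F, x:T. ✓
w: successors {x}; ~q there: x:T. ✓
x: successors {u}; ~q there: u:F. ✗
That's 2 of 6 worlds, so 2/6 = 1/3.

1/3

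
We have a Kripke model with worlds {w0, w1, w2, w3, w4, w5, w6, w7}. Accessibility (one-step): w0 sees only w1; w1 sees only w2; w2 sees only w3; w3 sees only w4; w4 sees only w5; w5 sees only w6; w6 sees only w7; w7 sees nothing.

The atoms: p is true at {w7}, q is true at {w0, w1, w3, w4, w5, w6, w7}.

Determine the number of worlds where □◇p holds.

w0: successors {w1}; ◇p there: w1:F. ✗
w1: successors {w2}; ◇p there: w2:F. ✗
w2: successors {w3}; ◇p there: w3:F. ✗
w3: successors {w4}; ◇p there: w4:F. ✗
w4: successors {w5}; ◇p there: w5:F. ✗
w5: successors {w6}; ◇p there: w6:T. ✓
w6: successors {w7}; ◇p there: w7:F. ✗
w7: no successors, so □◇p holds vacuously. ✓
Satisfying worlds: {w5, w7}.

2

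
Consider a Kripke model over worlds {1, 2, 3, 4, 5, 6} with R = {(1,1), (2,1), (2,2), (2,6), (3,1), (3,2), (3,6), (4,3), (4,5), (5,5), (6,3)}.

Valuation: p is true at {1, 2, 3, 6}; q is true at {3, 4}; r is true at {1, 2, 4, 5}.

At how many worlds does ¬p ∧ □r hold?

1: ¬p is F, □r is T. ✗
2: ¬p is F, □r is F. ✗
3: ¬p is F, □r is F. ✗
4: ¬p is T, □r is F. ✗
5: ¬p is T, □r is T. ✓
6: ¬p is F, □r is F. ✗
Satisfying worlds: {5}.

1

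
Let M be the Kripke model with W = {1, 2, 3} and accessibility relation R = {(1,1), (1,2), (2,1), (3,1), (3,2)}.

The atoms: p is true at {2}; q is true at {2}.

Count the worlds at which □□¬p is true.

1: successors {1, 2}; □¬p there: 1:F, 2:T. ✗
2: successors {1}; □¬p there: 1:F. ✗
3: successors {1, 2}; □¬p there: 1:F, 2:T. ✗
Satisfying worlds: ∅.

0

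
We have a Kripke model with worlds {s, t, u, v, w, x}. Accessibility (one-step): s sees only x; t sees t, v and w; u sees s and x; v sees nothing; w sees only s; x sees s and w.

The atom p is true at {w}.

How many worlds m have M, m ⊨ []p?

s: successors {x}; p there: x:F. ✗
t: successors {t, v, w}; p there: t:F, v:F, w:T. ✗
u: successors {s, x}; p there: s:F, x:F. ✗
v: no successors, so []p holds vacuously. ✓
w: successors {s}; p there: s:F. ✗
x: successors {s, w}; p there: s:F, w:T. ✗
Satisfying worlds: {v}.

1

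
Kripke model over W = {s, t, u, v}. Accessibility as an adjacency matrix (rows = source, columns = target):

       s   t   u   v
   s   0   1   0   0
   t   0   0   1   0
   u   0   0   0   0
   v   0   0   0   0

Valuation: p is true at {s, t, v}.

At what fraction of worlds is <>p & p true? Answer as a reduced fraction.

1/4

s: <>p is T, p is T. ✓
t: <>p is F, p is T. ✗
u: <>p is F, p is F. ✗
v: <>p is F, p is T. ✗
That's 1 of 4 worlds, so 1/4.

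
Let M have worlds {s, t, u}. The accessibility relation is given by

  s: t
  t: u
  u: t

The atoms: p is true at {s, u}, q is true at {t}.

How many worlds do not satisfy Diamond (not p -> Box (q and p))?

2

s: successors {t}; not p -> Box (q and p) there: t:F. ✗
t: successors {u}; not p -> Box (q and p) there: u:T. ✓
u: successors {t}; not p -> Box (q and p) there: t:F. ✗
Satisfying worlds: {t}.
So Diamond (not p -> Box (q and p)) fails at the other 2 worlds.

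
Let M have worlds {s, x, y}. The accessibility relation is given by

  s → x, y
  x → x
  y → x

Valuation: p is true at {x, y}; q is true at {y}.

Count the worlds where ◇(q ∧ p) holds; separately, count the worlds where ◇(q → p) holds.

For ◇(q ∧ p):
s: successors {x, y}; q ∧ p there: x:F, y:T. ✓
x: successors {x}; q ∧ p there: x:F. ✗
y: successors {x}; q ∧ p there: x:F. ✗
— 1 world.
For ◇(q → p):
s: successors {x, y}; q → p there: x:T, y:T. ✓
x: successors {x}; q → p there: x:T. ✓
y: successors {x}; q → p there: x:T. ✓
— 3 worlds.

1 and 3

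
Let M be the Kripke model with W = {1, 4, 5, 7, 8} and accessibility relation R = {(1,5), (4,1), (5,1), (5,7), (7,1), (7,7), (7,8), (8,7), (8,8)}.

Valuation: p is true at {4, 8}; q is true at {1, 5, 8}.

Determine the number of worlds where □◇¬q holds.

2

1: successors {5}; ◇¬q there: 5:T. ✓
4: successors {1}; ◇¬q there: 1:F. ✗
5: successors {1, 7}; ◇¬q there: 1:F, 7:T. ✗
7: successors {1, 7, 8}; ◇¬q there: 1:F, 7:T, 8:T. ✗
8: successors {7, 8}; ◇¬q there: 7:T, 8:T. ✓
Satisfying worlds: {1, 8}.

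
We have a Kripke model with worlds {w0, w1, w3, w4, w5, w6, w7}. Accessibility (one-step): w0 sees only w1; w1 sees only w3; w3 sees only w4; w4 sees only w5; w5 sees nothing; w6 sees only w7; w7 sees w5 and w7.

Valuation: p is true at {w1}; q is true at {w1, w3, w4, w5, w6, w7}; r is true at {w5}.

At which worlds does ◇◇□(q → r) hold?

{w1, w3, w6, w7}

w0: successors {w1}; ◇□(q → r) there: w1:F. ✗
w1: successors {w3}; ◇□(q → r) there: w3:T. ✓
w3: successors {w4}; ◇□(q → r) there: w4:T. ✓
w4: successors {w5}; ◇□(q → r) there: w5:F. ✗
w5: no successors, so ◇◇□(q → r) fails. ✗
w6: successors {w7}; ◇□(q → r) there: w7:T. ✓
w7: successors {w5, w7}; ◇□(q → r) there: w5:F, w7:T. ✓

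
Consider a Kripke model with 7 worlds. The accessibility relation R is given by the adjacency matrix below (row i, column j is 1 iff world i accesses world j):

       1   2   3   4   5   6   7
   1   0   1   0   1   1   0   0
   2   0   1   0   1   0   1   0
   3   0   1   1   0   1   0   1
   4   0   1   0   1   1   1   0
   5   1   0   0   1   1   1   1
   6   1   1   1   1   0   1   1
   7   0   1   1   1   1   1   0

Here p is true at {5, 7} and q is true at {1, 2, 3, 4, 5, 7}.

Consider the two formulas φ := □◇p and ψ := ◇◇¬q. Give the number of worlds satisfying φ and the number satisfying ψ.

For □◇p:
1: successors {2, 4, 5}; ◇p there: 2:F, 4:T, 5:T. ✗
2: successors {2, 4, 6}; ◇p there: 2:F, 4:T, 6:T. ✗
3: successors {2, 3, 5, 7}; ◇p there: 2:F, 3:T, 5:T, 7:T. ✗
4: successors {2, 4, 5, 6}; ◇p there: 2:F, 4:T, 5:T, 6:T. ✗
5: successors {1, 4, 5, 6, 7}; ◇p there: 1:T, 4:T, 5:T, 6:T, 7:T. ✓
6: successors {1, 2, 3, 4, 6, 7}; ◇p there: 1:T, 2:F, 3:T, 4:T, 6:T, 7:T. ✗
7: successors {2, 3, 4, 5, 6}; ◇p there: 2:F, 3:T, 4:T, 5:T, 6:T. ✗
— 1 world.
For ◇◇¬q:
1: successors {2, 4, 5}; ◇¬q there: 2:T, 4:T, 5:T. ✓
2: successors {2, 4, 6}; ◇¬q there: 2:T, 4:T, 6:T. ✓
3: successors {2, 3, 5, 7}; ◇¬q there: 2:T, 3:F, 5:T, 7:T. ✓
4: successors {2, 4, 5, 6}; ◇¬q there: 2:T, 4:T, 5:T, 6:T. ✓
5: successors {1, 4, 5, 6, 7}; ◇¬q there: 1:F, 4:T, 5:T, 6:T, 7:T. ✓
6: successors {1, 2, 3, 4, 6, 7}; ◇¬q there: 1:F, 2:T, 3:F, 4:T, 6:T, 7:T. ✓
7: successors {2, 3, 4, 5, 6}; ◇¬q there: 2:T, 3:F, 4:T, 5:T, 6:T. ✓
— 7 worlds.

1 and 7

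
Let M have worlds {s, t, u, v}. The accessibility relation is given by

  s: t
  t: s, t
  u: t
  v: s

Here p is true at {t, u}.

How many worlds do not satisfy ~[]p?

2

s: []p is T. ✗
t: []p is F. ✓
u: []p is T. ✗
v: []p is F. ✓
Satisfying worlds: {t, v}.
So ~[]p fails at the other 2 worlds.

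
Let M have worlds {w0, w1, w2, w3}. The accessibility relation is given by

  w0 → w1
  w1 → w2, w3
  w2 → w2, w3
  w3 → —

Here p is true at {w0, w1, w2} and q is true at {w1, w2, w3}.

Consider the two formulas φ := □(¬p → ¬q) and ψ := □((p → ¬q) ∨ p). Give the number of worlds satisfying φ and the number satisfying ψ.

2 and 4

For □(¬p → ¬q):
w0: successors {w1}; ¬p → ¬q there: w1:T. ✓
w1: successors {w2, w3}; ¬p → ¬q there: w2:T, w3:F. ✗
w2: successors {w2, w3}; ¬p → ¬q there: w2:T, w3:F. ✗
w3: no successors, so □(¬p → ¬q) holds vacuously. ✓
— 2 worlds.
For □((p → ¬q) ∨ p):
w0: successors {w1}; (p → ¬q) ∨ p there: w1:T. ✓
w1: successors {w2, w3}; (p → ¬q) ∨ p there: w2:T, w3:T. ✓
w2: successors {w2, w3}; (p → ¬q) ∨ p there: w2:T, w3:T. ✓
w3: no successors, so □((p → ¬q) ∨ p) holds vacuously. ✓
— 4 worlds.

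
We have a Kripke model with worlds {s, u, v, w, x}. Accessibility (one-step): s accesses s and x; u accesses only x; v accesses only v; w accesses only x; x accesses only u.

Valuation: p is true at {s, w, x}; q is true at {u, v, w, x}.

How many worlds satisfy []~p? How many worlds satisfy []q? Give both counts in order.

2 and 4

For []~p:
s: successors {s, x}; ~p there: s:F, x:F. ✗
u: successors {x}; ~p there: x:F. ✗
v: successors {v}; ~p there: v:T. ✓
w: successors {x}; ~p there: x:F. ✗
x: successors {u}; ~p there: u:T. ✓
— 2 worlds.
For []q:
s: successors {s, x}; q there: s:F, x:T. ✗
u: successors {x}; q there: x:T. ✓
v: successors {v}; q there: v:T. ✓
w: successors {x}; q there: x:T. ✓
x: successors {u}; q there: u:T. ✓
— 4 worlds.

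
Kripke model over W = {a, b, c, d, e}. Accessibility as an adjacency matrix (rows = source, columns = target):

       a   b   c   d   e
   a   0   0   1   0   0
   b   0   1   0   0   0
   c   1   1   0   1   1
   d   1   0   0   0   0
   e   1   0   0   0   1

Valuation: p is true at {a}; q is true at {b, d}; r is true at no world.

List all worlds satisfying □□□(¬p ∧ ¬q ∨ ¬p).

{b}

a: successors {c}; □□(¬p ∧ ¬q ∨ ¬p) there: c:F. ✗
b: successors {b}; □□(¬p ∧ ¬q ∨ ¬p) there: b:T. ✓
c: successors {a, b, d, e}; □□(¬p ∧ ¬q ∨ ¬p) there: a:F, b:T, d:T, e:F. ✗
d: successors {a}; □□(¬p ∧ ¬q ∨ ¬p) there: a:F. ✗
e: successors {a, e}; □□(¬p ∧ ¬q ∨ ¬p) there: a:F, e:F. ✗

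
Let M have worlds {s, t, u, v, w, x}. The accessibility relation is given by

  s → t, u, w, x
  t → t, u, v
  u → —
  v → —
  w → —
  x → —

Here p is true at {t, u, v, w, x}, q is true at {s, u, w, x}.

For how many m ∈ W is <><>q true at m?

2

s: successors {t, u, w, x}; <>q there: t:T, u:F, w:F, x:F. ✓
t: successors {t, u, v}; <>q there: t:T, u:F, v:F. ✓
u: no successors, so <><>q fails. ✗
v: no successors, so <><>q fails. ✗
w: no successors, so <><>q fails. ✗
x: no successors, so <><>q fails. ✗
Satisfying worlds: {s, t}.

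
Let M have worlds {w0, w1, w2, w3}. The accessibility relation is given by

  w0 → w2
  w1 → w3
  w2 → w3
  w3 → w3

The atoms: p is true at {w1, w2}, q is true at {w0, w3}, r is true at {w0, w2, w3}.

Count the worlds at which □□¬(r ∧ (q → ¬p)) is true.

0

w0: successors {w2}; □¬(r ∧ (q → ¬p)) there: w2:F. ✗
w1: successors {w3}; □¬(r ∧ (q → ¬p)) there: w3:F. ✗
w2: successors {w3}; □¬(r ∧ (q → ¬p)) there: w3:F. ✗
w3: successors {w3}; □¬(r ∧ (q → ¬p)) there: w3:F. ✗
Satisfying worlds: ∅.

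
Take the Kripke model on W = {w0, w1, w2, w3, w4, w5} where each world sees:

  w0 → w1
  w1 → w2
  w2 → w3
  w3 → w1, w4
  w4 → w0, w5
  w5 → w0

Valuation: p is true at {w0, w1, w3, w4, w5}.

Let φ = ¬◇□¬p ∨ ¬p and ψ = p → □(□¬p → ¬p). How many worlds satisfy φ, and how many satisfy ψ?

4 and 4

For ¬◇□¬p ∨ ¬p:
w0: ¬◇□¬p is F, ¬p is F. ✗
w1: ¬◇□¬p is T, ¬p is F. ✓
w2: ¬◇□¬p is T, ¬p is T. ✓
w3: ¬◇□¬p is F, ¬p is F. ✗
w4: ¬◇□¬p is T, ¬p is F. ✓
w5: ¬◇□¬p is T, ¬p is F. ✓
— 4 worlds.
For p → □(□¬p → ¬p):
w0: p is T, □(□¬p → ¬p) is F. ✗
w1: p is T, □(□¬p → ¬p) is T. ✓
w2: p is F, □(□¬p → ¬p) is T. ✓
w3: p is T, □(□¬p → ¬p) is F. ✗
w4: p is T, □(□¬p → ¬p) is T. ✓
w5: p is T, □(□¬p → ¬p) is T. ✓
— 4 worlds.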